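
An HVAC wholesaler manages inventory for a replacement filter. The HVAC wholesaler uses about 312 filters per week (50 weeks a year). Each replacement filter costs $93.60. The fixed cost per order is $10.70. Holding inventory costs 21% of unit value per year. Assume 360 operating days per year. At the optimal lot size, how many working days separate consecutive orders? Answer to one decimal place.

Annual demand D = 312 × 50 = 15,600.
Holding cost H = 0.21 × $93.60 = $19.6560 per unit per year.
EOQ = √(2DS/H) = √(2 × 15,600 × 10.7 / 19.656) ≈ 130.32.
Cycle time = Q*/D × 360 = 130.32 / 15,600 × 360 ≈ 3.007 days.

T ≈ 3.0 days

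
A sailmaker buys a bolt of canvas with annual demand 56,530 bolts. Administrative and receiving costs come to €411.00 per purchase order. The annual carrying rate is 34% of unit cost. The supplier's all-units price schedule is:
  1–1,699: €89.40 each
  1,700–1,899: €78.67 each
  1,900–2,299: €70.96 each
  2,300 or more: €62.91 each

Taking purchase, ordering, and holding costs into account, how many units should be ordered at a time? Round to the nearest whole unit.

Q* ≈ 2,300 bolts

Holding cost per unit per year at price C is H = 0.34·C.
For each price level, check whether its EOQ is feasible; otherwise the best quantity at that price is the breakpoint.
EOQ at €89.40 = 1236.4 (feasible in tier 1): TC = 56,530×€89.40 + (56,530/1236.4)×411 + (1236.4/2)×0.34×€89.40 = €5,091,364.32.
EOQ at €78.67 = 1318.0 < 1700, so use break Q=1700: TC = 56,530×€78.67 + (56,530/1700.0)×411 + (1700.0/2)×0.34×€78.67 = €4,483,617.69.
EOQ at €70.96 = 1387.8 < 1900, so use break Q=1900: TC = 56,530×€70.96 + (56,530/1900.0)×411 + (1900.0/2)×0.34×€70.96 = €4,046,517.21.
EOQ at €62.91 = 1473.9 < 2300, so use break Q=2300: TC = 56,530×€62.91 + (56,530/2300.0)×411 + (2300.0/2)×0.34×€62.91 = €3,591,001.78.
Lowest total cost is €3,591,001.78 at Q = 2300.0.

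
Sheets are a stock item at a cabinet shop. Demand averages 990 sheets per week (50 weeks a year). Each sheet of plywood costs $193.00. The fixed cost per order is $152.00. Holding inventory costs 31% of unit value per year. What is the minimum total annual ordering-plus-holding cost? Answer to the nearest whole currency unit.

TC* ≈ $30,005

Annual demand D = 990 × 50 = 49,500.
Holding cost H = 0.31 × $193.00 = $59.8300 per unit per year.
EOQ = √(2DS/H) = √(2 × 49,500 × 152 / 59.83) ≈ 501.51.
At Q*, ordering cost (D/Q*)S equals holding cost (Q*/2)H, each = √(DSH/2).
Minimum total = √(2DSH) = √(2 × 49,500 × 152 × 59.83) ≈ 30005.364.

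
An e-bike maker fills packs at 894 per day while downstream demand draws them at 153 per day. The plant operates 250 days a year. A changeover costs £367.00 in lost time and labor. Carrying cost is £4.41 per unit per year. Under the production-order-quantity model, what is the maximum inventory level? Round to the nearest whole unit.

Annual demand D = 153 × 250 = 38,250.
Production build-up factor (1 − d/p) = 1 − 153/894 = 0.8289.
Q* = √(2DS / (H(1 − d/p))) = √(2 × 38,250 × 367 / (4.41 × 0.8289)).
= √(28,075,500 / 3.6553) ≈ 2771.431.
Maximum inventory = Q*(1 − d/p) = 2771.431 × 0.8289 ≈ 2297.126.

I_max ≈ 2,297 packs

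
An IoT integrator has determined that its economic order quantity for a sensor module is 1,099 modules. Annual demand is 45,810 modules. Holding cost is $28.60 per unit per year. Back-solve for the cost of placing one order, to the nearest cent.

S ≈ $377.03

Invert the EOQ relation Q*² = 2DS/H.
From Q* = √(2DS/H): S = Q*²H / (2D) = 1,099² × 28.6 / (2 × 45,810) = 377.0259.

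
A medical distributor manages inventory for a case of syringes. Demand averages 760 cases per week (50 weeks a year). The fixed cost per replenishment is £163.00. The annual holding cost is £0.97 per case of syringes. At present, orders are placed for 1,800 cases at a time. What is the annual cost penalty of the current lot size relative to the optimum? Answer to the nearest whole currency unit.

Annual demand D = 760 × 50 = 38,000.
EOQ = √(2DS/H) = √(2 × 38,000 × 163 / 0.97) ≈ 3573.67.
Cost at Q* = (D/Q*)S + (Q*/2)H = √(2DSH) ≈ £3,466.46.
Cost at Q = 1,800: (38,000/1,800)×163 + (1,800/2)×0.97 = £3,441.11 + £873.00 = £4,314.11.
Excess = £4,314.11 − £3,466.46 = £847.65.

Extra cost ≈ £848 per year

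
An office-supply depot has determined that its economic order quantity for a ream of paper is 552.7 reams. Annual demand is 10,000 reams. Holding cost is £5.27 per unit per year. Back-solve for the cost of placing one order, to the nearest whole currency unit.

S ≈ £80

Invert the EOQ relation Q*² = 2DS/H.
From Q* = √(2DS/H): S = Q*²H / (2D) = 552.7² × 5.27 / (2 × 10,000) = 80.4933.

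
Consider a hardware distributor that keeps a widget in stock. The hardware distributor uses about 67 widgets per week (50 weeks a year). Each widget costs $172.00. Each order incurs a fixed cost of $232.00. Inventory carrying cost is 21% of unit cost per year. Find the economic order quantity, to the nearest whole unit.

Q* ≈ 207 widgets

Annual demand D = 67 × 50 = 3,350.
Holding cost H = 0.21 × $172.00 = $36.1200 per unit per year.
EOQ = √(2DS / H) = √(2 × 3,350 × 232 / 36.12).
= √(1,554,400 / 36.12) = √43,034.33 ≈ 207.447.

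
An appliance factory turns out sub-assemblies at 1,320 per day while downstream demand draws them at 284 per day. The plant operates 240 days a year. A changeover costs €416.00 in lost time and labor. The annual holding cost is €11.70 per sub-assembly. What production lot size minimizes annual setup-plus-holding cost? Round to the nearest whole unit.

Q* ≈ 2,485 sub-assemblies

Annual demand D = 284 × 240 = 68,160.
Production build-up factor (1 − d/p) = 1 − 284/1,320 = 0.7848.
Q* = √(2DS / (H(1 − d/p))) = √(2 × 68,160 × 416 / (11.7 × 0.7848)).
= √(56,709,120 / 9.1827) ≈ 2485.081.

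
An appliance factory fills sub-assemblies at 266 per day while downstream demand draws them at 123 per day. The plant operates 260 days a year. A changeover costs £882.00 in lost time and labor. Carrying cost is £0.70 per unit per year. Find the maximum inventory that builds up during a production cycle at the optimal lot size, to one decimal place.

Annual demand D = 123 × 260 = 31,980.
Production build-up factor (1 − d/p) = 1 − 123/266 = 0.5376.
Q* = √(2DS / (H(1 − d/p))) = √(2 × 31,980 × 882 / (0.7 × 0.5376)).
= √(56,412,720 / 0.3763) ≈ 12243.689.
Maximum inventory = Q*(1 − d/p) = 12243.689 × 0.5376 ≈ 6582.134.

I_max ≈ 6,582.1 sub-assemblies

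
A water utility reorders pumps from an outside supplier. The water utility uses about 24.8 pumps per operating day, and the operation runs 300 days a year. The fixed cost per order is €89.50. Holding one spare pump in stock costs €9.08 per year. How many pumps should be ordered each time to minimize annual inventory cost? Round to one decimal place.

Q* ≈ 383.0 pumps

Annual demand D = 24.8 × 300 = 7,440.
EOQ = √(2DS / H) = √(2 × 7,440 × 89.5 / 9.08).
= √(1,331,760 / 9.08) = √146,669.6035 ≈ 382.975.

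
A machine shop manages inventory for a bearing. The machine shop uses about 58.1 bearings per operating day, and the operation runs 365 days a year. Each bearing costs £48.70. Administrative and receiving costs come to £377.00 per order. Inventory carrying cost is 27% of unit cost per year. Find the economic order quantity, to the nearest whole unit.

Annual demand D = 58.1 × 365 = 21,206.5.
Holding cost H = 0.27 × £48.70 = £13.1490 per unit per year.
EOQ = √(2DS / H) = √(2 × 21,206.5 × 377 / 13.149).
= √(15,989,701 / 13.149) = √1,216,039.3186 ≈ 1102.742.

Q* ≈ 1,103 bearings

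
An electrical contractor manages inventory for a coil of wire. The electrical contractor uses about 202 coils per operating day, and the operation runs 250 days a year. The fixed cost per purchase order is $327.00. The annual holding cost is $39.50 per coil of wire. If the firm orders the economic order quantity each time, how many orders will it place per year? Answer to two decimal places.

Annual demand D = 202 × 250 = 50,500.
Q* = √(2DS/H) = √(2 × 50,500 × 327 / 39.5) ≈ 914.40.
Orders per year = D / Q* = 50,500 / 914.40 ≈ 55.227.

N ≈ 55.23 orders per year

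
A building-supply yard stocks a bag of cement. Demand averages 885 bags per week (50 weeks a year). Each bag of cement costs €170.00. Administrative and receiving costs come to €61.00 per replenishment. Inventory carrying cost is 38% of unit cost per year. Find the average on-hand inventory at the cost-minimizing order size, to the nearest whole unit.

Annual demand D = 885 × 50 = 44,250.
Holding cost H = 0.38 × €170.00 = €64.6000 per unit per year.
Q* = √(2DS/H) = √(2 × 44,250 × 61 / 64.6) ≈ 289.08.
Average inventory = Q*/2 ≈ 289.08 / 2 = 144.541.

Average inventory ≈ 145 bags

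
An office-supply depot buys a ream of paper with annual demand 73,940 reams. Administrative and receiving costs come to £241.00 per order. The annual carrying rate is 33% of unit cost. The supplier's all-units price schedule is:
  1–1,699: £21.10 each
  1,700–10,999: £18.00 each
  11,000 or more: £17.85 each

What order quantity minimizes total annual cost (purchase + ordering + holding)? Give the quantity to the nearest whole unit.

Holding cost per unit per year at price C is H = 0.33·C.
Candidates are each tier's EOQ (if it falls in that tier) and each price-break quantity.
Tier 1 (£21.10): EOQ = 2262.4 exceeds tier's upper bound 1699, so this tier is dominated.
EOQ at £18.00 = 2449.5 (feasible in tier 2): TC = 73,940×£18.00 + (73,940/2449.5)×241 + (2449.5/2)×0.33×£18.00 = £1,345,469.78.
EOQ at £17.85 = 2459.7 < 11000, so use break Q=11000: TC = 73,940×£17.85 + (73,940/11000.0)×241 + (11000.0/2)×0.33×£17.85 = £1,353,846.71.
Lowest total cost is £1,345,469.78 at Q = 2449.5.

Q* ≈ 2,449 reams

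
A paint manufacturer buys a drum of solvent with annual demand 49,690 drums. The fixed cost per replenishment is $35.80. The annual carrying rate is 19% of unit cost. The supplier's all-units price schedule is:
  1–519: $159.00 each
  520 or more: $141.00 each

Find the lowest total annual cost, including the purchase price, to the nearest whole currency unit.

TC* ≈ $7,016,676

Holding cost per unit per year at price C is H = 0.19·C.
Candidates are each tier's EOQ (if it falls in that tier) and each price-break quantity.
EOQ at $159.00 = 343.2 (feasible in tier 1): TC = 49,690×$159.00 + (49,690/343.2)×35.8 + (343.2/2)×0.19×$159.00 = $7,911,077.32.
EOQ at $141.00 = 364.4 < 520, so use break Q=520: TC = 49,690×$141.00 + (49,690/520.0)×35.8 + (520.0/2)×0.19×$141.00 = $7,016,676.37.
Lowest total cost among the candidates is at Q = 520.0.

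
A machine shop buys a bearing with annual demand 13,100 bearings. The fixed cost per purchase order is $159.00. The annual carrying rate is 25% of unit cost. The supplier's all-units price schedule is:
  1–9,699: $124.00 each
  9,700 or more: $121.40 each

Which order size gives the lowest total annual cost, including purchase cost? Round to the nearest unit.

Q* ≈ 367 bearings

Holding cost per unit per year at price C is H = 0.25·C.
Evaluate total cost at each tier's feasible EOQ or, if the EOQ is below the tier, at the tier's minimum quantity.
EOQ at $124.00 = 366.6 (feasible in tier 1): TC = 13,100×$124.00 + (13,100/366.6)×159 + (366.6/2)×0.25×$124.00 = $1,635,763.97.
EOQ at $121.40 = 370.5 < 9700, so use break Q=9700: TC = 13,100×$121.40 + (13,100/9700.0)×159 + (9700.0/2)×0.25×$121.40 = $1,737,752.23.
Lowest total cost is $1,635,763.97 at Q = 366.6.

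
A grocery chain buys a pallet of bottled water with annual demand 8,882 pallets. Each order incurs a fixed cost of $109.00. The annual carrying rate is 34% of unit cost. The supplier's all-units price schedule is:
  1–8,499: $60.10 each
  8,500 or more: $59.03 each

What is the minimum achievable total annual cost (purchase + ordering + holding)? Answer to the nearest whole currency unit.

TC* ≈ $540,098

Holding cost per unit per year at price C is H = 0.34·C.
For each price level, check whether its EOQ is feasible; otherwise the best quantity at that price is the breakpoint.
EOQ at $60.10 = 307.8 (feasible in tier 1): TC = 8,882×$60.10 + (8,882/307.8)×109 + (307.8/2)×0.34×$60.10 = $540,098.34.
EOQ at $59.03 = 310.6 < 8500, so use break Q=8500: TC = 8,882×$59.03 + (8,882/8500.0)×109 + (8500.0/2)×0.34×$59.03 = $609,716.71.
Lowest total cost among the candidates is at Q = 307.8.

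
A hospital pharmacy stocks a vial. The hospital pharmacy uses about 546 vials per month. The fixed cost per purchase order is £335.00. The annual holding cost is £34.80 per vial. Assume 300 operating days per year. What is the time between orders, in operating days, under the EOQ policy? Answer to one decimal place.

Annual demand D = 546 × 12 = 6,552.
EOQ = √(2DS/H) = √(2 × 6,552 × 335 / 34.8) ≈ 355.17.
Cycle time = Q*/D × 300 = 355.17 / 6,552 × 300 ≈ 16.262 days.

T ≈ 16.3 days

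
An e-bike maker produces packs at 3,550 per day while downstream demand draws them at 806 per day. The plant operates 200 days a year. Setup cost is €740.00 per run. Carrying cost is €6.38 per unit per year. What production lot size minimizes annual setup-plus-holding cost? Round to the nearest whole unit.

Q* ≈ 6,955 packs

Annual demand D = 806 × 200 = 161,200.
Production build-up factor (1 − d/p) = 1 − 806/3,550 = 0.7730.
Q* = √(2DS / (H(1 − d/p))) = √(2 × 161,200 × 740 / (6.38 × 0.7730)).
= √(238,576,000 / 4.9315) ≈ 6955.449.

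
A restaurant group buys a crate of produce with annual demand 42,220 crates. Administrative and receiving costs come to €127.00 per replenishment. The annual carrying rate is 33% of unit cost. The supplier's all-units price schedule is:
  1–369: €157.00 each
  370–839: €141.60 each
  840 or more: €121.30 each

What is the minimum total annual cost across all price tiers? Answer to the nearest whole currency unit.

Holding cost per unit per year at price C is H = 0.33·C.
For each price level, check whether its EOQ is feasible; otherwise the best quantity at that price is the breakpoint.
Tier 1 (€157.00): EOQ = 455.0 exceeds tier's upper bound 369, so this tier is dominated.
EOQ at €141.60 = 479.1 (feasible in tier 2): TC = 42,220×€141.60 + (42,220/479.1)×127 + (479.1/2)×0.33×€141.60 = €6,000,737.39.
EOQ at €121.30 = 517.6 < 840, so use break Q=840: TC = 42,220×€121.30 + (42,220/840.0)×127 + (840.0/2)×0.33×€121.30 = €5,144,481.44.
Lowest total cost among the candidates is at Q = 840.0.

TC* ≈ €5,144,481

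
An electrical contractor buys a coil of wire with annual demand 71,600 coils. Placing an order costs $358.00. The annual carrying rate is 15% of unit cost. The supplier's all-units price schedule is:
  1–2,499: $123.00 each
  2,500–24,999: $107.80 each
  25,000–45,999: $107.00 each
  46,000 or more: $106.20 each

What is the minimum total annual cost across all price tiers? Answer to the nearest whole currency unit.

Holding cost per unit per year at price C is H = 0.15·C.
Evaluate total cost at each tier's feasible EOQ or, if the EOQ is below the tier, at the tier's minimum quantity.
EOQ at $123.00 = 1666.9 (feasible in tier 1): TC = 71,600×$123.00 + (71,600/1666.9)×358 + (1666.9/2)×0.15×$123.00 = $8,837,554.68.
EOQ at $107.80 = 1780.6 < 2500, so use break Q=2500: TC = 71,600×$107.80 + (71,600/2500.0)×358 + (2500.0/2)×0.15×$107.80 = $7,748,945.62.
EOQ at $107.00 = 1787.2 < 25000, so use break Q=25000: TC = 71,600×$107.00 + (71,600/25000.0)×358 + (25000.0/2)×0.15×$107.00 = $7,862,850.31.
EOQ at $106.20 = 1793.9 < 46000, so use break Q=46000: TC = 71,600×$106.20 + (71,600/46000.0)×358 + (46000.0/2)×0.15×$106.20 = $7,970,867.23.
Lowest total cost among the candidates is at Q = 2500.0.

TC* ≈ $7,748,946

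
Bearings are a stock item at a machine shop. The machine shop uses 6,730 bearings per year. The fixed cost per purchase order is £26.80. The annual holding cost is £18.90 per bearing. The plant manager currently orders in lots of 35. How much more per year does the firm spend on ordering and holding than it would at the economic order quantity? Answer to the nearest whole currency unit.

Extra cost ≈ £2,873 per year

EOQ = √(2DS/H) = √(2 × 6,730 × 26.8 / 18.9) ≈ 138.15.
Cost at Q* = (D/Q*)S + (Q*/2)H = √(2DSH) ≈ £2,611.08.
Cost at Q = 35: (6,730/35)×26.8 + (35/2)×18.9 = £5,153.26 + £330.75 = £5,484.01.
Excess = £5,484.01 − £2,611.08 = £2,872.92.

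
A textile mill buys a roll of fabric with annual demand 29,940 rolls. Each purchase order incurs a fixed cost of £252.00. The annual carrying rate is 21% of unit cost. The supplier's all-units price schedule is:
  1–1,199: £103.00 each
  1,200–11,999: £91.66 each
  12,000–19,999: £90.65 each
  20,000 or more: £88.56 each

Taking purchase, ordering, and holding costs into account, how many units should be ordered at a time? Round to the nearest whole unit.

Q* ≈ 1,200 rolls

Holding cost per unit per year at price C is H = 0.21·C.
For each price level, check whether its EOQ is feasible; otherwise the best quantity at that price is the breakpoint.
EOQ at £103.00 = 835.2 (feasible in tier 1): TC = 29,940×£103.00 + (29,940/835.2)×252 + (835.2/2)×0.21×£103.00 = £3,101,886.31.
EOQ at £91.66 = 885.4 < 1200, so use break Q=1200: TC = 29,940×£91.66 + (29,940/1200.0)×252 + (1200.0/2)×0.21×£91.66 = £2,762,136.96.
EOQ at £90.65 = 890.3 < 12000, so use break Q=12000: TC = 29,940×£90.65 + (29,940/12000.0)×252 + (12000.0/2)×0.21×£90.65 = £2,828,908.74.
EOQ at £88.56 = 900.8 < 20000, so use break Q=20000: TC = 29,940×£88.56 + (29,940/20000.0)×252 + (20000.0/2)×0.21×£88.56 = £2,837,839.64.
Lowest total cost is £2,762,136.96 at Q = 1200.0.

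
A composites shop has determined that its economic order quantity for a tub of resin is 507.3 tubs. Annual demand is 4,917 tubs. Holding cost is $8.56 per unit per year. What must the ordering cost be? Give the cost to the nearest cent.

Squaring Q* = √(2DS/H) gives Q*² = 2DS/H.
From Q* = √(2DS/H): S = Q*²H / (2D) = 507.3² × 8.56 / (2 × 4,917) = 224.0130.

S ≈ $224.01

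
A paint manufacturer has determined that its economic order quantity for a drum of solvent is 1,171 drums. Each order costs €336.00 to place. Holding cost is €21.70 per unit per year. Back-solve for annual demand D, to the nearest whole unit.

The basic EOQ model gives Q* = √(2DS/H); rearrange for the unknown.
From Q* = √(2DS/H): D = Q*²H / (2S) = 1,171² × 21.7 / (2 × 336) = 44279.657.

D ≈ 44,280 drums per year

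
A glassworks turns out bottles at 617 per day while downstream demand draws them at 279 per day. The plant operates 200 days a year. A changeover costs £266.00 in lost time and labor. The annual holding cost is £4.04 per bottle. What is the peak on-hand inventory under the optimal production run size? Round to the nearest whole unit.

I_max ≈ 2,006 bottles

Annual demand D = 279 × 200 = 55,800.
Production build-up factor (1 − d/p) = 1 − 279/617 = 0.5478.
Q* = √(2DS / (H(1 − d/p))) = √(2 × 55,800 × 266 / (4.04 × 0.5478)).
= √(29,685,600 / 2.2132) ≈ 3662.406.
Maximum inventory = Q*(1 − d/p) = 3662.406 × 0.5478 ≈ 2006.310.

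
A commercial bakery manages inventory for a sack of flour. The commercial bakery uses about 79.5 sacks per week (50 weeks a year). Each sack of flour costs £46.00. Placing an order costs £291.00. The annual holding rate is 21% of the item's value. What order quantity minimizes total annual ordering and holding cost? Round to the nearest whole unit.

Annual demand D = 79.5 × 50 = 3,975.
Holding cost H = 0.21 × £46.00 = £9.6600 per unit per year.
EOQ = √(2DS / H) = √(2 × 3,975 × 291 / 9.66).
= √(2,313,450 / 9.66) = √239,487.5776 ≈ 489.375.

Q* ≈ 489 sacks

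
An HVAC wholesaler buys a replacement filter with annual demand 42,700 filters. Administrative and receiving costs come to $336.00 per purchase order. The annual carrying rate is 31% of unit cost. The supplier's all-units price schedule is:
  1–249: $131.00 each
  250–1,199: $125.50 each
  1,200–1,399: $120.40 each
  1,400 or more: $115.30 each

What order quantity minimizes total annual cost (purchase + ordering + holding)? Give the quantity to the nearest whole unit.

Holding cost per unit per year at price C is H = 0.31·C.
Candidates are each tier's EOQ (if it falls in that tier) and each price-break quantity.
Tier 1 ($131.00): EOQ = 840.6 exceeds tier's upper bound 249, so this tier is dominated.
EOQ at $125.50 = 858.8 (feasible in tier 2): TC = 42,700×$125.50 + (42,700/858.8)×336 + (858.8/2)×0.31×$125.50 = $5,392,261.91.
EOQ at $120.40 = 876.8 < 1200, so use break Q=1200: TC = 42,700×$120.40 + (42,700/1200.0)×336 + (1200.0/2)×0.31×$120.40 = $5,175,430.40.
EOQ at $115.30 = 896.0 < 1400, so use break Q=1400: TC = 42,700×$115.30 + (42,700/1400.0)×336 + (1400.0/2)×0.31×$115.30 = $4,958,578.10.
Lowest total cost is $4,958,578.10 at Q = 1400.0.

Q* ≈ 1,400 filters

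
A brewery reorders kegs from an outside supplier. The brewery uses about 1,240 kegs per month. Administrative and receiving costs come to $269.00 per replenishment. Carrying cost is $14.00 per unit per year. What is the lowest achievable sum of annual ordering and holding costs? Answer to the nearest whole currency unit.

TC* ≈ $10,587

Annual demand D = 1,240 × 12 = 14,880.
Q* = √(2DS/H) = √(2 × 14,880 × 269 / 14) ≈ 756.19.
At the optimum the two cost components are equal, so total cost = 2·(Q*/2)H = Q*·H.
Minimum total = √(2DSH) = √(2 × 14,880 × 269 × 14) ≈ 10586.603.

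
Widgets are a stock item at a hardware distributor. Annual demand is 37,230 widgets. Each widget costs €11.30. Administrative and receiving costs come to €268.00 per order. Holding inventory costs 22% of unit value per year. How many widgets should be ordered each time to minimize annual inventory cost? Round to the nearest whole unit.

Holding cost H = 0.22 × €11.30 = €2.4860 per unit per year.
EOQ = √(2DS / H) = √(2 × 37,230 × 268 / 2.486).
= √(19,955,280 / 2.486) = √8,027,063.5559 ≈ 2833.207.

Q* ≈ 2,833 widgets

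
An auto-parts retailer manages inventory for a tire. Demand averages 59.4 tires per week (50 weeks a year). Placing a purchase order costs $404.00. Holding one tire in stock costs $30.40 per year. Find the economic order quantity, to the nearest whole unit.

Q* ≈ 281 tires

Annual demand D = 59.4 × 50 = 2,970.
EOQ = √(2DS / H) = √(2 × 2,970 × 404 / 30.4).
= √(2,399,760 / 30.4) = √78,939.4737 ≈ 280.962.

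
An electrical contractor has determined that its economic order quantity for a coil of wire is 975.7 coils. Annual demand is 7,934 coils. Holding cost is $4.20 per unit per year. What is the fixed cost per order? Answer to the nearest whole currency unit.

The basic EOQ model gives Q* = √(2DS/H); rearrange for the unknown.
From Q* = √(2DS/H): S = Q*²H / (2D) = 975.7² × 4.2 / (2 × 7,934) = 251.9763.

S ≈ $252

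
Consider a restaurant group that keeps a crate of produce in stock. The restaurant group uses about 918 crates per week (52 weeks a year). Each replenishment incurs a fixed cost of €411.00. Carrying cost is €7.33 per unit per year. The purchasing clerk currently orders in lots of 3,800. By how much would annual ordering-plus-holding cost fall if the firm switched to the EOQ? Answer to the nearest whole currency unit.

Annual demand D = 918 × 52 = 47,736.
EOQ = √(2DS/H) = √(2 × 47,736 × 411 / 7.33) ≈ 2313.70.
Cost at Q* = (D/Q*)S + (Q*/2)H = √(2DSH) ≈ €16,959.42.
Cost at Q = 3,800: (47,736/3,800)×411 + (3,800/2)×7.33 = €5,163.03 + €13,927.00 = €19,090.03.
Excess = €19,090.03 − €16,959.42 = €2,130.61.

Extra cost ≈ €2,131 per year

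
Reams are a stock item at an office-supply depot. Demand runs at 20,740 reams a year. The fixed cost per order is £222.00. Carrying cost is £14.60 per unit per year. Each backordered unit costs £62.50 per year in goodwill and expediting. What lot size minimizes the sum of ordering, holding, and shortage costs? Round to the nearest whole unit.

With planned backorders, Q* = √(2DS/H) · √((H+B)/B).
√(2DS/H) = √(2 × 20,740 × 222 / 14.6) = 794.181.
√((H+B)/B) = √((14.6+62.5)/62.5) = 1.1107.
Q* ≈ 882.077.

Q* ≈ 882 reams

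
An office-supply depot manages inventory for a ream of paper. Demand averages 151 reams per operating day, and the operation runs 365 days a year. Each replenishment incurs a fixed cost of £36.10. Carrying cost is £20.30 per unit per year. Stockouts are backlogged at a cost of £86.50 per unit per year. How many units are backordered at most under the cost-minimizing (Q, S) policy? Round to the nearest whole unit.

S* ≈ 94 reams

Annual demand D = 151 × 365 = 55,115.
With planned backorders, Q* = √(2DS/H) · √((H+B)/B).
√(2DS/H) = √(2 × 55,115 × 36.1 / 20.3) = 442.747.
√((H+B)/B) = √((20.3+86.5)/86.5) = 1.1112.
Q* ≈ 491.964.
S* = Q* · H/(H+B) = 491.964 × 20.3/106.8 ≈ 93.510.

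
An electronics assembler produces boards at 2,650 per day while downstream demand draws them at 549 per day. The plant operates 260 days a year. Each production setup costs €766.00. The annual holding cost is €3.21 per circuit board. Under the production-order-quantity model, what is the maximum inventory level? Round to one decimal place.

I_max ≈ 7,349.2 boards

Annual demand D = 549 × 260 = 142,740.
Production build-up factor (1 − d/p) = 1 − 549/2,650 = 0.7928.
Q* = √(2DS / (H(1 − d/p))) = √(2 × 142,740 × 766 / (3.21 × 0.7928)).
= √(218,677,680 / 2.545) ≈ 9269.571.
Maximum inventory = Q*(1 − d/p) = 9269.571 × 0.7928 ≈ 7349.196.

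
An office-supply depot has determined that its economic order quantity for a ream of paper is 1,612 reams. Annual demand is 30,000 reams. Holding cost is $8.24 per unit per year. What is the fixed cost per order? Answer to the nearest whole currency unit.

S ≈ $357

Squaring Q* = √(2DS/H) gives Q*² = 2DS/H.
From Q* = √(2DS/H): S = Q*²H / (2D) = 1,612² × 8.24 / (2 × 30,000) = 356.8667.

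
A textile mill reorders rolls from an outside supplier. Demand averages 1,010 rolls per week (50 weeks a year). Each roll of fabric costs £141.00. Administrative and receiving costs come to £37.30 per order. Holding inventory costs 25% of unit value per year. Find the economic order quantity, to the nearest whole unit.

Annual demand D = 1,010 × 50 = 50,500.
Holding cost H = 0.25 × £141.00 = £35.2500 per unit per year.
EOQ = √(2DS / H) = √(2 × 50,500 × 37.3 / 35.25).
= √(3,767,300 / 35.25) = √106,873.7589 ≈ 326.916.

Q* ≈ 327 rolls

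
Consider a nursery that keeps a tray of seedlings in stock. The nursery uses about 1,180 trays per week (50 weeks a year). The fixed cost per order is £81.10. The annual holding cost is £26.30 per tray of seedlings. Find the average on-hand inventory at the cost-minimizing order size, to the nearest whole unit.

Annual demand D = 1,180 × 50 = 59,000.
Q* = √(2DS/H) = √(2 × 59,000 × 81.1 / 26.3) ≈ 603.22.
Average inventory = Q*/2 ≈ 603.22 / 2 = 301.608.

Average inventory ≈ 302 trays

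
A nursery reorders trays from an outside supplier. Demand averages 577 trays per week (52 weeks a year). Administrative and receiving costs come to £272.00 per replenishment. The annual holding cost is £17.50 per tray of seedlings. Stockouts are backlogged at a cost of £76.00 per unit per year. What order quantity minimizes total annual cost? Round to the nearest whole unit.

Annual demand D = 577 × 52 = 30,004.
With planned backorders, Q* = √(2DS/H) · √((H+B)/B).
√(2DS/H) = √(2 × 30,004 × 272 / 17.5) = 965.762.
√((H+B)/B) = √((17.5+76)/76) = 1.1092.
Q* ≈ 1071.196.

Q* ≈ 1,071 trays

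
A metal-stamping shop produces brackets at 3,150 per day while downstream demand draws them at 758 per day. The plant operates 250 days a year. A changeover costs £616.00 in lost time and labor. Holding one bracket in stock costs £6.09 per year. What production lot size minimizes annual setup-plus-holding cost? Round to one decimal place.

Annual demand D = 758 × 250 = 189,500.
Production build-up factor (1 − d/p) = 1 − 758/3,150 = 0.7594.
Q* = √(2DS / (H(1 − d/p))) = √(2 × 189,500 × 616 / (6.09 × 0.7594)).
= √(233,464,000 / 4.6245) ≈ 7105.195.

Q* ≈ 7,105.2 brackets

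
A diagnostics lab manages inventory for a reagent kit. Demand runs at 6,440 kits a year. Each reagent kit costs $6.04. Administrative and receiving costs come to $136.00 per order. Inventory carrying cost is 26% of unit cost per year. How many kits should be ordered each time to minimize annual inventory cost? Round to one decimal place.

Q* ≈ 1,056.1 kits

Holding cost H = 0.26 × $6.04 = $1.5704 per unit per year.
EOQ = √(2DS / H) = √(2 × 6,440 × 136 / 1.5704).
= √(1,751,680 / 1.5704) = √1,115,435.5578 ≈ 1056.142.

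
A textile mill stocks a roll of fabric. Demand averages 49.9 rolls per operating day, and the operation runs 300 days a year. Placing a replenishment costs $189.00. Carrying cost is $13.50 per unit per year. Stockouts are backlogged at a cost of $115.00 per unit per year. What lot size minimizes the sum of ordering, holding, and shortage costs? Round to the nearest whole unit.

Q* ≈ 684 rolls

Annual demand D = 49.9 × 300 = 14,970.
With planned backorders, Q* = √(2DS/H) · √((H+B)/B).
√(2DS/H) = √(2 × 14,970 × 189 / 13.5) = 647.426.
√((H+B)/B) = √((13.5+115)/115) = 1.0571.
Q* ≈ 684.373.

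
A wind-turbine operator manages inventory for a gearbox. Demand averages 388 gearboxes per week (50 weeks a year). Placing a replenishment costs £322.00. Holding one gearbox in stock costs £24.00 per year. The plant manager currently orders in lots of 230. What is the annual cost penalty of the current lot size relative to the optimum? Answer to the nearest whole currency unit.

Extra cost ≈ £12,604 per year

Annual demand D = 388 × 50 = 19,400.
EOQ = √(2DS/H) = √(2 × 19,400 × 322 / 24) ≈ 721.50.
Cost at Q* = (D/Q*)S + (Q*/2)H = √(2DSH) ≈ £17,316.07.
Cost at Q = 230: (19,400/230)×322 + (230/2)×24 = £27,160.00 + £2,760.00 = £29,920.00.
Excess = £29,920.00 − £17,316.07 = £12,603.93.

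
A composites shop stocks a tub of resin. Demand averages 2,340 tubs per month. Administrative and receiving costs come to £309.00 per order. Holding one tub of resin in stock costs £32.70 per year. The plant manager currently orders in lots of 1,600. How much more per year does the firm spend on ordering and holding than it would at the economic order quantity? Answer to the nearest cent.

Annual demand D = 2,340 × 12 = 28,080.
EOQ = √(2DS/H) = √(2 × 28,080 × 309 / 32.7) ≈ 728.48.
Cost at Q* = (D/Q*)S + (Q*/2)H = √(2DSH) ≈ £23,821.37.
Cost at Q = 1,600: (28,080/1,600)×309 + (1,600/2)×32.7 = £5,422.95 + £26,160.00 = £31,582.95.
Excess = £31,582.95 − £23,821.37 = £7,761.58.

Extra cost ≈ £7,761.58 per year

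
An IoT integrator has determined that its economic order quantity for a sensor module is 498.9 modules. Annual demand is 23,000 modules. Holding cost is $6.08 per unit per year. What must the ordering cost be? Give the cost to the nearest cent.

S ≈ $32.90

Squaring Q* = √(2DS/H) gives Q*² = 2DS/H.
From Q* = √(2DS/H): S = Q*²H / (2D) = 498.9² × 6.08 / (2 × 23,000) = 32.8982.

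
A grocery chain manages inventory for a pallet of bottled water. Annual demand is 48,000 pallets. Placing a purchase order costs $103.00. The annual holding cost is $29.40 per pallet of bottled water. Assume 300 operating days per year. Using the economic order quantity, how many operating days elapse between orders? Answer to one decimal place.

T ≈ 3.6 days

Q* = √(2DS/H) = √(2 × 48,000 × 103 / 29.4) ≈ 579.94.
Cycle time = Q*/D × 300 = 579.94 / 48,000 × 300 ≈ 3.625 days.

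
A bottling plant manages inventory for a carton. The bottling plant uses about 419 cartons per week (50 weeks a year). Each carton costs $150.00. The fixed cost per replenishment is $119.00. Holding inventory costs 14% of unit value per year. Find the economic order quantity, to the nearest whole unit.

Annual demand D = 419 × 50 = 20,950.
Holding cost H = 0.14 × $150.00 = $21.0000 per unit per year.
EOQ = √(2DS / H) = √(2 × 20,950 × 119 / 21).
= √(4,986,100 / 21) = √237,433.3333 ≈ 487.271.

Q* ≈ 487 cartons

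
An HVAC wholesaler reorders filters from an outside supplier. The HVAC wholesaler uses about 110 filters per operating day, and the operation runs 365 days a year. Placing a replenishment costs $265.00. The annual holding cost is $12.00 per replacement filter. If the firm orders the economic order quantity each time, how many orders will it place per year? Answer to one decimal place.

N ≈ 30.2 orders per year

Annual demand D = 110 × 365 = 40,150.
The optimal lot size = √(2DS/H) = √(2 × 40,150 × 265 / 12) ≈ 1331.65.
Orders per year = D / Q* = 40,150 / 1331.65 ≈ 30.151.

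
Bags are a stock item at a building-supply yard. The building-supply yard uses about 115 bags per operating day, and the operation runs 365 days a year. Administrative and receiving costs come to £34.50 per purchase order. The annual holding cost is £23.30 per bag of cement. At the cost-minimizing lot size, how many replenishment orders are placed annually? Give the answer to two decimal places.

N ≈ 119.06 orders per year

Annual demand D = 115 × 365 = 41,975.
EOQ = √(2DS/H) = √(2 × 41,975 × 34.5 / 23.3) ≈ 352.57.
Orders per year = D / Q* = 41,975 / 352.57 ≈ 119.055.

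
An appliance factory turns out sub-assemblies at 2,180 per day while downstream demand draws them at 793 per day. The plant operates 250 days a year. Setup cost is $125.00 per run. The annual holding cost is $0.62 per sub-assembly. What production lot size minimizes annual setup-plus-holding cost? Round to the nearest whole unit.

Annual demand D = 793 × 250 = 198,250.
Production build-up factor (1 − d/p) = 1 − 793/2,180 = 0.6362.
Q* = √(2DS / (H(1 − d/p))) = √(2 × 198,250 × 125 / (0.62 × 0.6362)).
= √(49,562,500 / 0.3945) ≈ 11209.101.

Q* ≈ 11,209 sub-assemblies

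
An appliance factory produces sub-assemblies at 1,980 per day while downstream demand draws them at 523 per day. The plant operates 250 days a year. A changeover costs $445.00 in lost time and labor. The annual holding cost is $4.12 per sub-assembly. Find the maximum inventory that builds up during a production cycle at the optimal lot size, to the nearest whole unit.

Annual demand D = 523 × 250 = 130,750.
Production build-up factor (1 − d/p) = 1 − 523/1,980 = 0.7359.
Q* = √(2DS / (H(1 − d/p))) = √(2 × 130,750 × 445 / (4.12 × 0.7359)).
= √(116,367,500 / 3.0317) ≈ 6195.410.
Maximum inventory = Q*(1 − d/p) = 6195.410 × 0.7359 ≈ 4558.946.

I_max ≈ 4,559 sub-assemblies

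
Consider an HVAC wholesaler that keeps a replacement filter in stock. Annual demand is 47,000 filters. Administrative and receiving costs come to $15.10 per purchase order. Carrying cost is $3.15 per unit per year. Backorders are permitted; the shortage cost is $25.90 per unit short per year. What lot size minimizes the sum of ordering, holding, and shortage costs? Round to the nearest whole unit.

With planned backorders, Q* = √(2DS/H) · √((H+B)/B).
√(2DS/H) = √(2 × 47,000 × 15.1 / 3.15) = 671.270.
√((H+B)/B) = √((3.15+25.9)/25.9) = 1.0591.
Q* ≈ 710.919.

Q* ≈ 711 filters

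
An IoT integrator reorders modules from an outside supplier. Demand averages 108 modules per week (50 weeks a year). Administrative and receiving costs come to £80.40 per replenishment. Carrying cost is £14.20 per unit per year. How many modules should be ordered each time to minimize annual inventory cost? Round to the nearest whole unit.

Q* ≈ 247 modules

Annual demand D = 108 × 50 = 5,400.
EOQ = √(2DS / H) = √(2 × 5,400 × 80.4 / 14.2).
= √(868,320 / 14.2) = √61,149.2958 ≈ 247.284.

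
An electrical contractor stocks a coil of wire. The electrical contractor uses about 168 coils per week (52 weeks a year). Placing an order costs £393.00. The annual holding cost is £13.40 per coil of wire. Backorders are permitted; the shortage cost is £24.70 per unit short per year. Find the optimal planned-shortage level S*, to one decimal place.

Annual demand D = 168 × 52 = 8,736.
With planned backorders, Q* = √(2DS/H) · √((H+B)/B).
√(2DS/H) = √(2 × 8,736 × 393 / 13.4) = 715.839.
√((H+B)/B) = √((13.4+24.7)/24.7) = 1.2420.
Q* ≈ 889.056.
S* = Q* · H/(H+B) = 889.056 × 13.4/38.1 ≈ 312.686.

S* ≈ 312.7 coils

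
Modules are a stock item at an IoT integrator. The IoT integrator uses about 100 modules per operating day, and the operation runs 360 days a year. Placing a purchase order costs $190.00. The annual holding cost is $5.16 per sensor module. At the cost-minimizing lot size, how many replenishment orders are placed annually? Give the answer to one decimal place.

Annual demand D = 100 × 360 = 36,000.
Q* = √(2DS/H) = √(2 × 36,000 × 190 / 5.16) ≈ 1628.24.
Orders per year = D / Q* = 36,000 / 1628.24 ≈ 22.110.

N ≈ 22.1 orders per year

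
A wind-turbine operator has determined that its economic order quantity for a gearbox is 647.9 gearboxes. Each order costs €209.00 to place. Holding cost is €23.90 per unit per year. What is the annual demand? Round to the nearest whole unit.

The basic EOQ model gives Q* = √(2DS/H); rearrange for the unknown.
From Q* = √(2DS/H): D = Q*²H / (2S) = 647.9² × 23.9 / (2 × 209) = 24001.455.

D ≈ 24,001 gearboxes per year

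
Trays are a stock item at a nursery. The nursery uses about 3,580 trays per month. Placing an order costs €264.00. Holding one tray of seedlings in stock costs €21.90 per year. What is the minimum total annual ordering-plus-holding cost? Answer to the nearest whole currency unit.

TC* ≈ €22,288

Annual demand D = 3,580 × 12 = 42,960.
The optimal lot size = √(2DS/H) = √(2 × 42,960 × 264 / 21.9) ≈ 1017.72.
At the optimum the two cost components are equal, so total cost = 2·(Q*/2)H = Q*·H.
Minimum total = √(2DSH) = √(2 × 42,960 × 264 × 21.9) ≈ 22288.003.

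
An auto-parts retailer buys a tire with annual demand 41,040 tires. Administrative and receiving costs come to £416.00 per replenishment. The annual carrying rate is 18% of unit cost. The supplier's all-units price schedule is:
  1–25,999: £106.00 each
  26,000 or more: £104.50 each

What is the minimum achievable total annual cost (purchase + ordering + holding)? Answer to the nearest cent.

TC* ≈ £4,375,764.34

Holding cost per unit per year at price C is H = 0.18·C.
Evaluate total cost at each tier's feasible EOQ or, if the EOQ is below the tier, at the tier's minimum quantity.
EOQ at £106.00 = 1337.8 (feasible in tier 1): TC = 41,040×£106.00 + (41,040/1337.8)×416 + (1337.8/2)×0.18×£106.00 = £4,375,764.34.
EOQ at £104.50 = 1347.3 < 26000, so use break Q=26000: TC = 41,040×£104.50 + (41,040/26000.0)×416 + (26000.0/2)×0.18×£104.50 = £4,533,866.64.
Lowest total cost among the candidates is at Q = 1337.8.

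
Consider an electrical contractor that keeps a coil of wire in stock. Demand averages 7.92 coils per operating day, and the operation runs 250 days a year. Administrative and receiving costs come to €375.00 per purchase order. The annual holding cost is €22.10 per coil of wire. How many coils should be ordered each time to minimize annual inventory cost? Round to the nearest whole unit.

Q* ≈ 259 coils

Annual demand D = 7.92 × 250 = 1,980.
EOQ = √(2DS / H) = √(2 × 1,980 × 375 / 22.1).
= √(1,485,000 / 22.1) = √67,194.5701 ≈ 259.219.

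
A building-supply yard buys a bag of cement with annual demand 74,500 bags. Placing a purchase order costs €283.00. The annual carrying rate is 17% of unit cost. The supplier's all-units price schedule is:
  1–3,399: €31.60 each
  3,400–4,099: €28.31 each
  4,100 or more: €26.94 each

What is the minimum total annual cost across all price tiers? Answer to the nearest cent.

Holding cost per unit per year at price C is H = 0.17·C.
Evaluate total cost at each tier's feasible EOQ or, if the EOQ is below the tier, at the tier's minimum quantity.
EOQ at €31.60 = 2801.7 (feasible in tier 1): TC = 74,500×€31.60 + (74,500/2801.7)×283 + (2801.7/2)×0.17×€31.60 = €2,369,250.62.
EOQ at €28.31 = 2960.0 < 3400, so use break Q=3400: TC = 74,500×€28.31 + (74,500/3400.0)×283 + (3400.0/2)×0.17×€28.31 = €2,123,477.62.
EOQ at €26.94 = 3034.3 < 4100, so use break Q=4100: TC = 74,500×€26.94 + (74,500/4100.0)×283 + (4100.0/2)×0.17×€26.94 = €2,021,560.91.
Lowest total cost among the candidates is at Q = 4100.0.

TC* ≈ €2,021,560.91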